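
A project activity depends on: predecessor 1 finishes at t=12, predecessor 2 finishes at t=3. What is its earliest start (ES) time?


ES = max of all predecessor completion times
Predecessors: [12, 3]
ES = max(12, 3)
= 12


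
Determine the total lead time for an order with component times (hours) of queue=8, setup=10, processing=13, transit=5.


Lead time = queue + setup + processing + transit
= 8 + 10 + 13 + 5
= 36 hours


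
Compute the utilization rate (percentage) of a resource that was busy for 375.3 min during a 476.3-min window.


Utilization = busy / total × 100
= 375.3 / 476.3 × 100
= 78.8%


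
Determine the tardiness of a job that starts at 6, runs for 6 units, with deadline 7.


Completion = start + processing = 6 + 6 = 12
Tardiness = max(0, C - d) = max(0, 12 - 7)
= max(0, 5)
= 5


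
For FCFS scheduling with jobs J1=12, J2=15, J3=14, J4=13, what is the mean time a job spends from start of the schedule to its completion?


Completion times:
  J1: completes at 12
  J2: completes at 27
  J3: completes at 41
  J4: completes at 54
Sum = 134
Average = 134/4
= 33.50


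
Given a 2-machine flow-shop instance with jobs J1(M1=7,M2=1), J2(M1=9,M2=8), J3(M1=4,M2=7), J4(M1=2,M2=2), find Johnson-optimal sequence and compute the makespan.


Johnson's rule:
Group 1 (M1≤M2, sort by M1): ['J4', 'J3']
Group 2 (M1>M2, sort desc M2): ['J2', 'J1']
Sequence: J4 → J3 → J2 → J1
Makespan calculation:
  J4: M1 done=2, M2 done=4
  J3: M1 done=6, M2 done=13
  J2: M1 done=15, M2 done=23
  J1: M1 done=22, M2 done=24
= Sequence: J4 → J3 → J2 → J1, Makespan: 24


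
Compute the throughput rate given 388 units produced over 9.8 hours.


Throughput = units / time
= 388 / 9.8
= 39.6 units/hour


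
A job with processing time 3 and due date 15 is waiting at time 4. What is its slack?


Slack = due - current_time - processing
= 15 - 4 - 3
= 8


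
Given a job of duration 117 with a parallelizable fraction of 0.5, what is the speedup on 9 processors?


Amdahl's law: T_p = T × ((1-p) + p/N)
= 117 × ((1-0.5) + 0.5/9)
= 117 × (0.50 + 0.0556)
= 117 × 0.5556
= 65.00
Speedup = 117/65.00
= 1.80×


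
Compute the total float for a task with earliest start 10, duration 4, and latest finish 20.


EF = ES + duration = 10 + 4 = 14
LS = LF - duration = 20 - 4 = 16
Total Float = LF - EF = 20 - 14
(or LS - ES = 16 - 10)
= 6


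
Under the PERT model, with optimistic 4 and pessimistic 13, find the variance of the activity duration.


σ² = ((p - o) / 6)² = (p - o)² / 36
= (13 - 4)² / 36
= 9² / 36
= 81 / 36
= 2.2500


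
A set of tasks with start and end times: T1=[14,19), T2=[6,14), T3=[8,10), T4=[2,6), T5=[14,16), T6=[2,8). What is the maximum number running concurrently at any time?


Check each time point for overlaps:
  t=2: 2 tasks active (T4, T6)
Max concurrent = 2


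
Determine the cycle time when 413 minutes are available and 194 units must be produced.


Cycle time = available time / demand
= 413 / 194
= 2.13 min/unit


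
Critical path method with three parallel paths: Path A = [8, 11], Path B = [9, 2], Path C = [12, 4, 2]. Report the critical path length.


Path A: 8 + 11 = 19
Path B: 9 + 2 = 11
Path C: 12 + 4 + 2 = 18
Critical path = longest = max(19, 11, 18)
= 19 (Path A)


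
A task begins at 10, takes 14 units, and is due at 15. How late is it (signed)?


Completion = 10 + 14 = 24
Lateness = C - d = 24 - 15
= 9


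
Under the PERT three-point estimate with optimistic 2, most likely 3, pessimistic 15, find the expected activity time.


te = (o + 4m + p) / 6
= (2 + 4×3 + 15) / 6
= (2 + 12 + 15) / 6
= 29 / 6
= 4.83


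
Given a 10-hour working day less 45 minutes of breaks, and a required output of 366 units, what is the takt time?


Available = 10×60 - 45 = 555 min
Takt time = 555 / 366
= 1.52 min/unit


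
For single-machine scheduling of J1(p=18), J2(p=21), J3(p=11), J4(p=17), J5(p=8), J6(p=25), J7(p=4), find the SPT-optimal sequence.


SPT: sort by shortest processing time
  J7: p=4
  J5: p=8
  J3: p=11
  J4: p=17
  J1: p=18
  J2: p=21
  J6: p=25
Order: J7 → J5 → J3 → J4 → J1 → J2 → J6


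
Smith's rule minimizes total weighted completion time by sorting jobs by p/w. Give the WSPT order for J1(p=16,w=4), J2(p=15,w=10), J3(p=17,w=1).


WSPT (Smith's rule): sort by p/w ascending
  J2: p/w = 15/10 = 1.500
  J1: p/w = 16/4 = 4.000
  J3: p/w = 17/1 = 17.000
Order: J2 → J1 → J3


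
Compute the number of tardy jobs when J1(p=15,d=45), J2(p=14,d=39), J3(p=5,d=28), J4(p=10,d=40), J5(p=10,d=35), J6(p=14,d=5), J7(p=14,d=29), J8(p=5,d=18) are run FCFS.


Completion vs due date:
  J1: C=15, d=45 → on time
  J2: C=29, d=39 → on time
  J3: C=34, d=28 → TARDY
  J4: C=44, d=40 → TARDY
  J5: C=54, d=35 → TARDY
  J6: C=68, d=5 → TARDY
  J7: C=82, d=29 → TARDY
  J8: C=87, d=18 → TARDY
Tardy jobs: J3, J4, J5, J6, J7, J8
Count = 6


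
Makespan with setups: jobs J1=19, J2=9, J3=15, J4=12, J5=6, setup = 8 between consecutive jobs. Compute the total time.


Makespan = Σ processing + (n-1) × setup
= (19 + 9 + 15 + 12 + 6) + (5-1)×8
= 61 + 32
= 93 time units


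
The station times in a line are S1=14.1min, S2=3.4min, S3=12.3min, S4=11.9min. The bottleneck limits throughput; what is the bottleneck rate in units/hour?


Bottleneck = longest station time
Station times: [14.1, 3.4, 12.3, 11.9]
Max = 14.1 min
Rate = 60 / 14.1
= 4.26 units/hour (bottleneck: 14.1min)


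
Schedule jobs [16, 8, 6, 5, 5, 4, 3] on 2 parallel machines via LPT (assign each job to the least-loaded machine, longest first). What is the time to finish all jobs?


Jobs (LPT sorted): [16, 8, 6, 5, 5, 4, 3]
Machines: 2
  J=16 → Machine 1 (load: 0+16=16)
  J=8 → Machine 2 (load: 0+8=8)
  J=6 → Machine 2 (load: 8+6=14)
  J=5 → Machine 2 (load: 14+5=19)
  J=5 → Machine 1 (load: 16+5=21)
  J=4 → Machine 2 (load: 19+4=23)
  J=3 → Machine 1 (load: 21+3=24)
Machine loads: [24, 23]
Makespan = max = 24 time units


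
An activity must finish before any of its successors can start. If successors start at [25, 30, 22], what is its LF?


LF = min of all successor start times
Successors start at: [25, 30, 22]
LF = min(25, 30, 22)
= 22


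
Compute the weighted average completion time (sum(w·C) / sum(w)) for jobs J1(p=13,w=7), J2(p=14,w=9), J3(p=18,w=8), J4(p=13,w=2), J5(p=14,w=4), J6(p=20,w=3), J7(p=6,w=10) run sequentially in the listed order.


Completion times:
  J1: C=13, w×C=7×13=91
  J2: C=27, w×C=9×27=243
  J3: C=45, w×C=8×45=360
  J4: C=58, w×C=2×58=116
  J5: C=72, w×C=4×72=288
  J6: C=92, w×C=3×92=276
  J7: C=98, w×C=10×98=980
Sum w×C = 2354
Sum w = 43
Weighted avg = 2354/43
= 54.74


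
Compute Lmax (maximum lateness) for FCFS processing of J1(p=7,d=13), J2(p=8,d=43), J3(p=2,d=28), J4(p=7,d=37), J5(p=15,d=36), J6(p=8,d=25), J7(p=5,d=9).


Lateness per job (L = C - d):
  J1: C=7, d=13, L=-6
  J2: C=15, d=43, L=-28
  J3: C=17, d=28, L=-11
  J4: C=24, d=37, L=-13
  J5: C=39, d=36, L=3
  J6: C=47, d=25, L=22
  J7: C=52, d=9, L=43
Lmax = max(-6, -28, -11, -13, 3, 22, 43)
= 43


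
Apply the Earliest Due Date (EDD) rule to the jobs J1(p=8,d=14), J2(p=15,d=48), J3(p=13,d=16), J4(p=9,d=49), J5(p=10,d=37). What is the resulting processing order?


EDD: sort by earliest due date
  J1: d=14, p=8
  J3: d=16, p=13
  J5: d=37, p=10
  J2: d=48, p=15
  J4: d=49, p=9
Order: J1 → J3 → J5 → J2 → J4


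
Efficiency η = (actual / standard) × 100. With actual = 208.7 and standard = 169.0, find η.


Efficiency = (actual / standard) × 100
= (208.7 / 169.0) × 100
= 123.5%


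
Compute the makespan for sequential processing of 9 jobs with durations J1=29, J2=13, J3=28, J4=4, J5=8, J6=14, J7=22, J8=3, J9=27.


Sequential makespan: sum all processing times
= 29 + 13 + 28 + 4 + 8 + 14 + 22 + 3 + 27
= 148 time units


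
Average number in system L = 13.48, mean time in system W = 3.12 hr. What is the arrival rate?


Little's law: L = λW → λ = L / W
= 13.48 / 3.12
= 4.32 per hour


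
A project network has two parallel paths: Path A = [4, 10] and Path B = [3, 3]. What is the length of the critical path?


Path A: 4 + 10 = 14
Path B: 3 + 3 = 6
Critical path = longest = max(14, 6)
= 14 (Path A)


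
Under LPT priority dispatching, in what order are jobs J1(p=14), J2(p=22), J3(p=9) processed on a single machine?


LPT: sort by longest processing time first
  J2: p=22
  J1: p=14
  J3: p=9
Order: J2 → J1 → J3


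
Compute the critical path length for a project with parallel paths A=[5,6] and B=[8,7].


Path A: 5 + 6 = 11
Path B: 8 + 7 = 15
Critical path = longest = max(11, 15)
= 15 (Path B)


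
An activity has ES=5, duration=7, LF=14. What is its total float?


EF = ES + duration = 5 + 7 = 12
LS = LF - duration = 14 - 7 = 7
Total Float = LF - EF = 14 - 12
(or LS - ES = 7 - 5)
= 2


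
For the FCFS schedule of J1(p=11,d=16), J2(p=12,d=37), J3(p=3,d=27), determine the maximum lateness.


Lateness per job (L = C - d):
  J1: C=11, d=16, L=-5
  J2: C=23, d=37, L=-14
  J3: C=26, d=27, L=-1
Lmax = max(-5, -14, -1)
= -1


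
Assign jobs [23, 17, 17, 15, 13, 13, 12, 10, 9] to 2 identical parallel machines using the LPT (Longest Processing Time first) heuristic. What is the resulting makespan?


Jobs (LPT sorted): [23, 17, 17, 15, 13, 13, 12, 10, 9]
Machines: 2
  J=23 → Machine 1 (load: 0+23=23)
  J=17 → Machine 2 (load: 0+17=17)
  J=17 → Machine 2 (load: 17+17=34)
  J=15 → Machine 1 (load: 23+15=38)
  J=13 → Machine 2 (load: 34+13=47)
  J=13 → Machine 1 (load: 38+13=51)
  J=12 → Machine 2 (load: 47+12=59)
  J=10 → Machine 1 (load: 51+10=61)
  J=9 → Machine 2 (load: 59+9=68)
Machine loads: [61, 68]
Makespan = max = 68 time units


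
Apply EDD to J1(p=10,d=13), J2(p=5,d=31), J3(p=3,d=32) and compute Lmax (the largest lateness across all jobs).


EDD order: J1 → J2 → J3
Completion and lateness:
  J1: C=10, d=13, L=10-13=-3
  J2: C=15, d=31, L=15-31=-16
  J3: C=18, d=32, L=18-32=-14
Lmax = max(-3, -16, -14)
= -3


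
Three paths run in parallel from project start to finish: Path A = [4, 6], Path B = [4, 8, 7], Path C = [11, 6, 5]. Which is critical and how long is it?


Path A: 4 + 6 = 10
Path B: 4 + 8 + 7 = 19
Path C: 11 + 6 + 5 = 22
Critical path = longest = max(10, 19, 22)
= 22 (Path C)


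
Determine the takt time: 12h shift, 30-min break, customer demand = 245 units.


Available = 12×60 - 30 = 690 min
Takt time = 690 / 245
= 2.82 min/unit


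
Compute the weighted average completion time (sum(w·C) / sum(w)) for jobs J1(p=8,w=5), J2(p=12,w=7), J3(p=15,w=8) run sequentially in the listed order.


Completion times:
  J1: C=8, w×C=5×8=40
  J2: C=20, w×C=7×20=140
  J3: C=35, w×C=8×35=280
Sum w×C = 460
Sum w = 20
Weighted avg = 460/20
= 23.00


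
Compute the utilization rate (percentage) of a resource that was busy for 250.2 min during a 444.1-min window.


Utilization = busy / total × 100
= 250.2 / 444.1 × 100
= 56.3%


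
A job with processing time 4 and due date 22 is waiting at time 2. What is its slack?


Slack = due - current_time - processing
= 22 - 2 - 4
= 16


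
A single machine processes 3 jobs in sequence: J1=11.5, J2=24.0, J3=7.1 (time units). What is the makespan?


Sequential makespan: sum all processing times
= 11.5 + 24.0 + 7.1
= 42.6 time units


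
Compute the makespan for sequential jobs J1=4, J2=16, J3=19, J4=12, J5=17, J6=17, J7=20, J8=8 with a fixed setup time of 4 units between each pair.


Makespan = Σ processing + (n-1) × setup
= (4 + 16 + 19 + 12 + 17 + 17 + 20 + 8) + (8-1)×4
= 113 + 28
= 141 time units


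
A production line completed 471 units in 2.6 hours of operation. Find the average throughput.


Throughput = units / time
= 471 / 2.6
= 181.2 units/hour


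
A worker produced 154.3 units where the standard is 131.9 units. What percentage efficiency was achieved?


Efficiency = (actual / standard) × 100
= (154.3 / 131.9) × 100
= 117.0%


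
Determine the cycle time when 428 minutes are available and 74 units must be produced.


Cycle time = available time / demand
= 428 / 74
= 5.78 min/unit


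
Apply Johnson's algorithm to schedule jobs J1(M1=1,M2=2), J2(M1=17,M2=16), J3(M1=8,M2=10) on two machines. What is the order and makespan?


Johnson's rule:
Group 1 (M1≤M2, sort by M1): ['J1', 'J3']
Group 2 (M1>M2, sort desc M2): ['J2']
Sequence: J1 → J3 → J2
Makespan calculation:
  J1: M1 done=1, M2 done=3
  J3: M1 done=9, M2 done=19
  J2: M1 done=26, M2 done=42
= Sequence: J1 → J3 → J2, Makespan: 42


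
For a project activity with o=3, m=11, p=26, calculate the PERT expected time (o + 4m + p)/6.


te = (o + 4m + p) / 6
= (3 + 4×11 + 26) / 6
= (3 + 44 + 26) / 6
= 73 / 6
= 12.17


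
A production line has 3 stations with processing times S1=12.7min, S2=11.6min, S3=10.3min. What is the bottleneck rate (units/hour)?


Bottleneck = longest station time
Station times: [12.7, 11.6, 10.3]
Max = 12.7 min
Rate = 60 / 12.7
= 4.72 units/hour (bottleneck: 12.7min)


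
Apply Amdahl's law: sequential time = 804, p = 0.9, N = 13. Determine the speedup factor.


Amdahl's law: T_p = T × ((1-p) + p/N)
= 804 × ((1-0.9) + 0.9/13)
= 804 × (0.10 + 0.0692)
= 804 × 0.1692
= 136.06
Speedup = 804/136.06
= 5.91×


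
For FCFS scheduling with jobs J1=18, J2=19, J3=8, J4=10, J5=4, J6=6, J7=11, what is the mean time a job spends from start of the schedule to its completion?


Completion times:
  J1: completes at 18
  J2: completes at 37
  J3: completes at 45
  J4: completes at 55
  J5: completes at 59
  J6: completes at 65
  J7: completes at 76
Sum = 355
Average = 355/7
= 50.71


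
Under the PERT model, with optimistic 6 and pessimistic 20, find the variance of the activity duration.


σ² = ((p - o) / 6)² = (p - o)² / 36
= (20 - 6)² / 36
= 14² / 36
= 196 / 36
= 5.4444


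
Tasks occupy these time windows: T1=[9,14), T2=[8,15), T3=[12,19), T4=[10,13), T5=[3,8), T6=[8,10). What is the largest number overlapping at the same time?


Check each time point for overlaps:
  t=12: 4 tasks active (T1, T2, T3, T4)
Max concurrent = 4


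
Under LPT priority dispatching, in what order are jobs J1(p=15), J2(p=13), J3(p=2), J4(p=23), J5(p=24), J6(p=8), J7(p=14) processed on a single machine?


LPT: sort by longest processing time first
  J5: p=24
  J4: p=23
  J1: p=15
  J7: p=14
  J2: p=13
  J6: p=8
  J3: p=2
Order: J5 → J4 → J1 → J7 → J2 → J6 → J3


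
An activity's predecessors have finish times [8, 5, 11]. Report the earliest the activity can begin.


ES = max of all predecessor completion times
Predecessors: [8, 5, 11]
ES = max(8, 5, 11)
= 11


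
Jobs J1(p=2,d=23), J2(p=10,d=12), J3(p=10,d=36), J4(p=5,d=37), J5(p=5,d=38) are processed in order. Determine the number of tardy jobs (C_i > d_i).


Completion vs due date:
  J1: C=2, d=23 → on time
  J2: C=12, d=12 → on time
  J3: C=22, d=36 → on time
  J4: C=27, d=37 → on time
  J5: C=32, d=38 → on time
Tardy jobs: none
Count = 0


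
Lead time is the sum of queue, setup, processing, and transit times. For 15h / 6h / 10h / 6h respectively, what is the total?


Lead time = queue + setup + processing + transit
= 15 + 6 + 10 + 6
= 37 hours


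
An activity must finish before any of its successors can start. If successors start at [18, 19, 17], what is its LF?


LF = min of all successor start times
Successors start at: [18, 19, 17]
LF = min(18, 19, 17)
= 17


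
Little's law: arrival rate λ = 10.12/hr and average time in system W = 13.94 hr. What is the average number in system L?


Little's law: L = λ × W
= 10.12 × 13.94
= 141.07


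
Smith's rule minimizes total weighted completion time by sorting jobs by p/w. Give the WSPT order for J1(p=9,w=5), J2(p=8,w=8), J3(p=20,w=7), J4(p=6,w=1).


WSPT (Smith's rule): sort by p/w ascending
  J2: p/w = 8/8 = 1.000
  J1: p/w = 9/5 = 1.800
  J3: p/w = 20/7 = 2.857
  J4: p/w = 6/1 = 6.000
Order: J2 → J1 → J3 → J4


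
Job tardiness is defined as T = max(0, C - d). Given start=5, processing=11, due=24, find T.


Completion = start + processing = 5 + 11 = 16
Tardiness = max(0, C - d) = max(0, 16 - 24)
= max(0, -8)
= 0


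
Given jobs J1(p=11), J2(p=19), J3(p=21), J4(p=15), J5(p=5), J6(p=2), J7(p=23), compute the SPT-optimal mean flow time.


SPT order: J6 → J5 → J1 → J4 → J2 → J3 → J7
Completion times:
  J6: C=2
  J5: C=7
  J1: C=18
  J4: C=33
  J2: C=52
  J3: C=73
  J7: C=96
Sum = 281, n = 7
Mean flow = 281/7
= 40.14


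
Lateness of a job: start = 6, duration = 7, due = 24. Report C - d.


Completion = 6 + 7 = 13
Lateness = C - d = 13 - 24
= -11


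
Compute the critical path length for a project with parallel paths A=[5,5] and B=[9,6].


Path A: 5 + 5 = 10
Path B: 9 + 6 = 15
Critical path = longest = max(10, 15)
= 15 (Path B)


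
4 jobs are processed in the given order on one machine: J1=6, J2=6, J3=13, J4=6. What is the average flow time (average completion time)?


Completion times:
  J1: completes at 6
  J2: completes at 12
  J3: completes at 25
  J4: completes at 31
Sum = 74
Average = 74/4
= 18.50


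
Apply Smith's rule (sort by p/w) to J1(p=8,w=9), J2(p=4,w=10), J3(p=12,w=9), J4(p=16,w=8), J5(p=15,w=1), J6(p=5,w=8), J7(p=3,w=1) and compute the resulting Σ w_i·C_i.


WSPT order (by p/w): J2 → J6 → J1 → J3 → J4 → J7 → J5
  J2: C=4, w·C=10×4=40
  J6: C=9, w·C=8×9=72
  J1: C=17, w·C=9×17=153
  J3: C=29, w·C=9×29=261
  J4: C=45, w·C=8×45=360
  J7: C=48, w·C=1×48=48
  J5: C=63, w·C=1×63=63
Σ w·C = 997
= 997


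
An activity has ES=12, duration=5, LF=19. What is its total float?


EF = ES + duration = 12 + 5 = 17
LS = LF - duration = 19 - 5 = 14
Total Float = LF - EF = 19 - 17
(or LS - ES = 14 - 12)
= 2


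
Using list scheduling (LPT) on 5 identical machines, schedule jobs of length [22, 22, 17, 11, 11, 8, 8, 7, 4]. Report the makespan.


Jobs (LPT sorted): [22, 22, 17, 11, 11, 8, 8, 7, 4]
Machines: 5
  J=22 → Machine 1 (load: 0+22=22)
  J=22 → Machine 2 (load: 0+22=22)
  J=17 → Machine 3 (load: 0+17=17)
  J=11 → Machine 4 (load: 0+11=11)
  J=11 → Machine 5 (load: 0+11=11)
  J=8 → Machine 4 (load: 11+8=19)
  J=8 → Machine 5 (load: 11+8=19)
  J=7 → Machine 3 (load: 17+7=24)
  J=4 → Machine 4 (load: 19+4=23)
Machine loads: [22, 22, 24, 23, 19]
Makespan = max = 24 time units


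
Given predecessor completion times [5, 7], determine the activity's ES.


ES = max of all predecessor completion times
Predecessors: [5, 7]
ES = max(5, 7)
= 7


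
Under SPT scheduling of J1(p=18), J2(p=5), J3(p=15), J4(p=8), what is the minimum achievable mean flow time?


SPT order: J2 → J4 → J3 → J1
Completion times:
  J2: C=5
  J4: C=13
  J3: C=28
  J1: C=46
Sum = 92, n = 4
Mean flow = 92/4
= 23.00


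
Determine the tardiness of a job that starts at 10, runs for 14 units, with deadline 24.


Completion = start + processing = 10 + 14 = 24
Tardiness = max(0, C - d) = max(0, 24 - 24)
= max(0, 0)
= 0


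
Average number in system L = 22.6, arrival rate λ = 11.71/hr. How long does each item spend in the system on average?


Little's law: L = λW → W = L / λ
= 22.6 / 11.71
= 1.93 hours


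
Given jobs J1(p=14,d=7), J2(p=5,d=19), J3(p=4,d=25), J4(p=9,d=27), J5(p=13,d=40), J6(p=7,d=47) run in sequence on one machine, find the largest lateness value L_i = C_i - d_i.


Lateness per job (L = C - d):
  J1: C=14, d=7, L=7
  J2: C=19, d=19, L=0
  J3: C=23, d=25, L=-2
  J4: C=32, d=27, L=5
  J5: C=45, d=40, L=5
  J6: C=52, d=47, L=5
Lmax = max(7, 0, -2, 5, 5, 5)
= 7


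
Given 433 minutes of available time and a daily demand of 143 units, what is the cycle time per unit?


Cycle time = available time / demand
= 433 / 143
= 3.03 min/unit


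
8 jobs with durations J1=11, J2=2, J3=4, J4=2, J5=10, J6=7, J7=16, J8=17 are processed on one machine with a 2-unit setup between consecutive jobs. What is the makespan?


Makespan = Σ processing + (n-1) × setup
= (11 + 2 + 4 + 2 + 10 + 7 + 16 + 17) + (8-1)×2
= 69 + 14
= 83 time units


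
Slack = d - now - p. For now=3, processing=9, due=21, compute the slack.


Slack = due - current_time - processing
= 21 - 3 - 9
= 9


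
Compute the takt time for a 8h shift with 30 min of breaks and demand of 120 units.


Available = 8×60 - 30 = 450 min
Takt time = 450 / 120
= 3.75 min/unit


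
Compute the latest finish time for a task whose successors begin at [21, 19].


LF = min of all successor start times
Successors start at: [21, 19]
LF = min(21, 19)
= 19


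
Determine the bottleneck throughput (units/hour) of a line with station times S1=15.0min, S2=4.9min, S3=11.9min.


Bottleneck = longest station time
Station times: [15.0, 4.9, 11.9]
Max = 15.0 min
Rate = 60 / 15.0
= 4.00 units/hour (bottleneck: 15.0min)


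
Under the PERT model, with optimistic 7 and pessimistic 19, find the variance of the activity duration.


σ² = ((p - o) / 6)² = (p - o)² / 36
= (19 - 7)² / 36
= 12² / 36
= 144 / 36
= 4.0000


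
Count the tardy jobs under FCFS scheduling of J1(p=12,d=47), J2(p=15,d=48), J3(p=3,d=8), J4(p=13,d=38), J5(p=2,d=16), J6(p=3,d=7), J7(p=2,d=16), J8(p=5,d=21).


Completion vs due date:
  J1: C=12, d=47 → on time
  J2: C=27, d=48 → on time
  J3: C=30, d=8 → TARDY
  J4: C=43, d=38 → TARDY
  J5: C=45, d=16 → TARDY
  J6: C=48, d=7 → TARDY
  J7: C=50, d=16 → TARDY
  J8: C=55, d=21 → TARDY
Tardy jobs: J3, J4, J5, J6, J7, J8
Count = 6


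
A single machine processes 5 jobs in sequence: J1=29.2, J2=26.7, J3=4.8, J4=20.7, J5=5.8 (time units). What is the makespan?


Sequential makespan: sum all processing times
= 29.2 + 26.7 + 4.8 + 20.7 + 5.8
= 87.2 time units


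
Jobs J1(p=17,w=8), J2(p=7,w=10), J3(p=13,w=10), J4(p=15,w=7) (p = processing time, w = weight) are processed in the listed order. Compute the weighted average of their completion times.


Completion times:
  J1: C=17, w×C=8×17=136
  J2: C=24, w×C=10×24=240
  J3: C=37, w×C=10×37=370
  J4: C=52, w×C=7×52=364
Sum w×C = 1110
Sum w = 35
Weighted avg = 1110/35
= 31.71


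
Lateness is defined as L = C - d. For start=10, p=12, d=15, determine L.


Completion = 10 + 12 = 22
Lateness = C - d = 22 - 15
= 7


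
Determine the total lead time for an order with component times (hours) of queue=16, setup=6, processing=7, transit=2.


Lead time = queue + setup + processing + transit
= 16 + 6 + 7 + 2
= 31 hours


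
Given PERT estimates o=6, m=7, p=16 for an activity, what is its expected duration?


te = (o + 4m + p) / 6
= (6 + 4×7 + 16) / 6
= (6 + 28 + 16) / 6
= 50 / 6
= 8.33


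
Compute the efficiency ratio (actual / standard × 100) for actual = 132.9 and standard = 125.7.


Efficiency = (actual / standard) × 100
= (132.9 / 125.7) × 100
= 105.7%


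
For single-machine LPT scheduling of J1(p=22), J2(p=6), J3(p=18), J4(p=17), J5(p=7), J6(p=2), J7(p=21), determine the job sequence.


LPT: sort by longest processing time first
  J1: p=22
  J7: p=21
  J3: p=18
  J4: p=17
  J5: p=7
  J2: p=6
  J6: p=2
Order: J1 → J7 → J3 → J4 → J5 → J2 → J6


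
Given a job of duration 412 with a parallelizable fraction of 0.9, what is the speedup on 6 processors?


Amdahl's law: T_p = T × ((1-p) + p/N)
= 412 × ((1-0.9) + 0.9/6)
= 412 × (0.10 + 0.1500)
= 412 × 0.2500
= 103.00
Speedup = 412/103.00
= 4.00×


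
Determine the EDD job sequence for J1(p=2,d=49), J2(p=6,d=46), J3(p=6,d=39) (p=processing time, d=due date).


EDD: sort by earliest due date
  J3: d=39, p=6
  J2: d=46, p=6
  J1: d=49, p=2
Order: J3 → J2 → J1


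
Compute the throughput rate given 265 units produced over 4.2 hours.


Throughput = units / time
= 265 / 4.2
= 63.1 units/hour


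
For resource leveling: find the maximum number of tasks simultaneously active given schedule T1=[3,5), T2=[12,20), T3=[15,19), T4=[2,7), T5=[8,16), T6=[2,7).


Check each time point for overlaps:
  t=3: 3 tasks active (T1, T4, T6)
Max concurrent = 3


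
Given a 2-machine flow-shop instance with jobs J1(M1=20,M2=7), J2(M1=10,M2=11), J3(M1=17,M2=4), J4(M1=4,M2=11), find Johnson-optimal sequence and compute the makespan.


Johnson's rule:
Group 1 (M1≤M2, sort by M1): ['J4', 'J2']
Group 2 (M1>M2, sort desc M2): ['J1', 'J3']
Sequence: J4 → J2 → J1 → J3
Makespan calculation:
  J4: M1 done=4, M2 done=15
  J2: M1 done=14, M2 done=26
  J1: M1 done=34, M2 done=41
  J3: M1 done=51, M2 done=55
= Sequence: J4 → J2 → J1 → J3, Makespan: 55


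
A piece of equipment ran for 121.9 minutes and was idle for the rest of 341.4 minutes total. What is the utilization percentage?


Utilization = busy / total × 100
= 121.9 / 341.4 × 100
= 35.7%


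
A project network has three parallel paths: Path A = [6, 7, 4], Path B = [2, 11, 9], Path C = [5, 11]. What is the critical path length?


Path A: 6 + 7 + 4 = 17
Path B: 2 + 11 + 9 = 22
Path C: 5 + 11 = 16
Critical path = longest = max(17, 22, 16)
= 22 (Path B)


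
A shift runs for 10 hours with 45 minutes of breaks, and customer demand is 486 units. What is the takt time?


Available = 10×60 - 45 = 555 min
Takt time = 555 / 486
= 1.14 min/unit


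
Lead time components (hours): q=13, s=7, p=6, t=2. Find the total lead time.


Lead time = queue + setup + processing + transit
= 13 + 7 + 6 + 2
= 28 hours


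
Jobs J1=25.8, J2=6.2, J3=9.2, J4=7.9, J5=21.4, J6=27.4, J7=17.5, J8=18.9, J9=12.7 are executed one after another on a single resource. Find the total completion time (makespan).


Sequential makespan: sum all processing times
= 25.8 + 6.2 + 9.2 + 7.9 + 21.4 + 27.4 + 17.5 + 18.9 + 12.7
= 147.0 time units


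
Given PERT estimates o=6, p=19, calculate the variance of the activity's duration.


σ² = ((p - o) / 6)² = (p - o)² / 36
= (19 - 6)² / 36
= 13² / 36
= 169 / 36
= 4.6944


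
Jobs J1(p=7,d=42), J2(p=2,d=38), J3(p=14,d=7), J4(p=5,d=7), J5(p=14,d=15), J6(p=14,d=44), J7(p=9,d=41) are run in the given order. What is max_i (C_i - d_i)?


Lateness per job (L = C - d):
  J1: C=7, d=42, L=-35
  J2: C=9, d=38, L=-29
  J3: C=23, d=7, L=16
  J4: C=28, d=7, L=21
  J5: C=42, d=15, L=27
  J6: C=56, d=44, L=12
  J7: C=65, d=41, L=24
Lmax = max(-35, -29, 16, 21, 27, 12, 24)
= 27


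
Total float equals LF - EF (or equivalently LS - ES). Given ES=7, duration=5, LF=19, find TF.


EF = ES + duration = 7 + 5 = 12
LS = LF - duration = 19 - 5 = 14
Total Float = LF - EF = 19 - 12
(or LS - ES = 14 - 7)
= 7


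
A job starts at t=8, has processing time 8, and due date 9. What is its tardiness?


Completion = start + processing = 8 + 8 = 16
Tardiness = max(0, C - d) = max(0, 16 - 9)
= max(0, 7)
= 7


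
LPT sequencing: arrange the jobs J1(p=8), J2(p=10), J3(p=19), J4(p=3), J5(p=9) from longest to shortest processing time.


LPT: sort by longest processing time first
  J3: p=19
  J2: p=10
  J5: p=9
  J1: p=8
  J4: p=3
Order: J3 → J2 → J5 → J1 → J4


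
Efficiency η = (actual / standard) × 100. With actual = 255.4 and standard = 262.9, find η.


Efficiency = (actual / standard) × 100
= (255.4 / 262.9) × 100
= 97.1%


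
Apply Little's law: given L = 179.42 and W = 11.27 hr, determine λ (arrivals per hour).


Little's law: L = λW → λ = L / W
= 179.42 / 11.27
= 15.92 per hour


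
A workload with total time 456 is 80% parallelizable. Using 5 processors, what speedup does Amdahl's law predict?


Amdahl's law: T_p = T × ((1-p) + p/N)
= 456 × ((1-0.8) + 0.8/5)
= 456 × (0.20 + 0.1600)
= 456 × 0.3600
= 164.16
Speedup = 456/164.16
= 2.78×


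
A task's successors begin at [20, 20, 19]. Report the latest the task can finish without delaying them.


LF = min of all successor start times
Successors start at: [20, 20, 19]
LF = min(20, 20, 19)
= 19


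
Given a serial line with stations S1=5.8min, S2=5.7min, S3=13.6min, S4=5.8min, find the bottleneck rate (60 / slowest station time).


Bottleneck = longest station time
Station times: [5.8, 5.7, 13.6, 5.8]
Max = 13.6 min
Rate = 60 / 13.6
= 4.41 units/hour (bottleneck: 13.6min)


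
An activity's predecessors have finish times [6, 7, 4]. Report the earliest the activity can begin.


ES = max of all predecessor completion times
Predecessors: [6, 7, 4]
ES = max(6, 7, 4)
= 7


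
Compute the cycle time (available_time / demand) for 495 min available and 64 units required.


Cycle time = available time / demand
= 495 / 64
= 7.73 min/unit


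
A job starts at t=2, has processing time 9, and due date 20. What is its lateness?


Completion = 2 + 9 = 11
Lateness = C - d = 11 - 20
= -9


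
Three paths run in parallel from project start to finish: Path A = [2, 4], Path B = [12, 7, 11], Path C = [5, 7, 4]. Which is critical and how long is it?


Path A: 2 + 4 = 6
Path B: 12 + 7 + 11 = 30
Path C: 5 + 7 + 4 = 16
Critical path = longest = max(6, 30, 16)
= 30 (Path B)


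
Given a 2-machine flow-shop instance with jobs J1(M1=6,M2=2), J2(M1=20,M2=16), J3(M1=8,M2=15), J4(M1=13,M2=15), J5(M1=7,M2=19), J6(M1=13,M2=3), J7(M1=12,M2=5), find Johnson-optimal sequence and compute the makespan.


Johnson's rule:
Group 1 (M1≤M2, sort by M1): ['J5', 'J3', 'J4']
Group 2 (M1>M2, sort desc M2): ['J2', 'J7', 'J6', 'J1']
Sequence: J5 → J3 → J4 → J2 → J7 → J6 → J1
Makespan calculation:
  J5: M1 done=7, M2 done=26
  J3: M1 done=15, M2 done=41
  J4: M1 done=28, M2 done=56
  J2: M1 done=48, M2 done=72
  J7: M1 done=60, M2 done=77
  J6: M1 done=73, M2 done=80
  J1: M1 done=79, M2 done=82
= Sequence: J5 → J3 → J4 → J2 → J7 → J6 → J1, Makespan: 82


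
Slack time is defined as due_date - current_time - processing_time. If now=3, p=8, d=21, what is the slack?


Slack = due - current_time - processing
= 21 - 3 - 8
= 10


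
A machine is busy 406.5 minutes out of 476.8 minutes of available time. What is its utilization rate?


Utilization = busy / total × 100
= 406.5 / 476.8 × 100
= 85.3%


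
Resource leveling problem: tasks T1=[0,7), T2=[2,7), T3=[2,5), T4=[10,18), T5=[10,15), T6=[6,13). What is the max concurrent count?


Check each time point for overlaps:
  t=2: 3 tasks active (T1, T2, T3)
Max concurrent = 3


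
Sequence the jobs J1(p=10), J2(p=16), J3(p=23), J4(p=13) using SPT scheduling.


SPT: sort by shortest processing time
  J1: p=10
  J4: p=13
  J2: p=16
  J3: p=23
Order: J1 → J4 → J2 → J3


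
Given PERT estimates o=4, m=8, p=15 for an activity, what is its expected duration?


te = (o + 4m + p) / 6
= (4 + 4×8 + 15) / 6
= (4 + 32 + 15) / 6
= 51 / 6
= 8.50


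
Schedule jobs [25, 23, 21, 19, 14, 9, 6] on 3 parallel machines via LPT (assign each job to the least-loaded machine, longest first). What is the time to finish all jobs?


Jobs (LPT sorted): [25, 23, 21, 19, 14, 9, 6]
Machines: 3
  J=25 → Machine 1 (load: 0+25=25)
  J=23 → Machine 2 (load: 0+23=23)
  J=21 → Machine 3 (load: 0+21=21)
  J=19 → Machine 3 (load: 21+19=40)
  J=14 → Machine 2 (load: 23+14=37)
  J=9 → Machine 1 (load: 25+9=34)
  J=6 → Machine 1 (load: 34+6=40)
Machine loads: [40, 37, 40]
Makespan = max = 40 time units


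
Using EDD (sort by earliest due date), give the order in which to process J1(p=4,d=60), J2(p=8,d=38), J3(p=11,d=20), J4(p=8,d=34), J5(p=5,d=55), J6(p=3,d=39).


EDD: sort by earliest due date
  J3: d=20, p=11
  J4: d=34, p=8
  J2: d=38, p=8
  J6: d=39, p=3
  J5: d=55, p=5
  J1: d=60, p=4
Order: J3 → J4 → J2 → J6 → J5 → J1


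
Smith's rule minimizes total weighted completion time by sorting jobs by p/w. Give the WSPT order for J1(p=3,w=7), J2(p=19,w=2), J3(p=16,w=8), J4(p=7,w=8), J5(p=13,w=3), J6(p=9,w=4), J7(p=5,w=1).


WSPT (Smith's rule): sort by p/w ascending
  J1: p/w = 3/7 = 0.429
  J4: p/w = 7/8 = 0.875
  J3: p/w = 16/8 = 2.000
  J6: p/w = 9/4 = 2.250
  J5: p/w = 13/3 = 4.333
  J7: p/w = 5/1 = 5.000
  J2: p/w = 19/2 = 9.500
Order: J1 → J4 → J3 → J6 → J5 → J7 → J2


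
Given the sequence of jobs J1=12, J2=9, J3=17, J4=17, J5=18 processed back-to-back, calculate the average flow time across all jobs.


Completion times:
  J1: completes at 12
  J2: completes at 21
  J3: completes at 38
  J4: completes at 55
  J5: completes at 73
Sum = 199
Average = 199/5
= 39.80


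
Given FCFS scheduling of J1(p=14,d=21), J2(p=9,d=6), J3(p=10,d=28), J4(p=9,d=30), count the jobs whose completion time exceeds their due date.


Completion vs due date:
  J1: C=14, d=21 → on time
  J2: C=23, d=6 → TARDY
  J3: C=33, d=28 → TARDY
  J4: C=42, d=30 → TARDY
Tardy jobs: J2, J3, J4
Count = 3


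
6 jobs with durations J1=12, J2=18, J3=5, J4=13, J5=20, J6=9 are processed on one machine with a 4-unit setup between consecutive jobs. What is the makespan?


Makespan = Σ processing + (n-1) × setup
= (12 + 18 + 5 + 13 + 20 + 9) + (6-1)×4
= 77 + 20
= 97 time units


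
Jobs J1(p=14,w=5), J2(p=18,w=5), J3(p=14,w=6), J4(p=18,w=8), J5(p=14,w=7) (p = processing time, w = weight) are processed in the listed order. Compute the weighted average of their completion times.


Completion times:
  J1: C=14, w×C=5×14=70
  J2: C=32, w×C=5×32=160
  J3: C=46, w×C=6×46=276
  J4: C=64, w×C=8×64=512
  J5: C=78, w×C=7×78=546
Sum w×C = 1564
Sum w = 31
Weighted avg = 1564/31
= 50.45


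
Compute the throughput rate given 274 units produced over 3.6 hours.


Throughput = units / time
= 274 / 3.6
= 76.1 units/hour


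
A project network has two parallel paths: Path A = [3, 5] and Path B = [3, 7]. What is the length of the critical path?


Path A: 3 + 5 = 8
Path B: 3 + 7 = 10
Critical path = longest = max(8, 10)
= 10 (Path B)


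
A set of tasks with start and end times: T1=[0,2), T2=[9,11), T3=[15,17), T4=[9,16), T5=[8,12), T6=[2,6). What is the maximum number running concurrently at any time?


Check each time point for overlaps:
  t=9: 3 tasks active (T2, T4, T5)
Max concurrent = 3


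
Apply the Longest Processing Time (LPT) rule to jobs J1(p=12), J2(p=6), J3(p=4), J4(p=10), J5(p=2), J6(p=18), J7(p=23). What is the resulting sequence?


LPT: sort by longest processing time first
  J7: p=23
  J6: p=18
  J1: p=12
  J4: p=10
  J2: p=6
  J3: p=4
  J5: p=2
Order: J7 → J6 → J1 → J4 → J2 → J3 → J5


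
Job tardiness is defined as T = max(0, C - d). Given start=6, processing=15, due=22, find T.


Completion = start + processing = 6 + 15 = 21
Tardiness = max(0, C - d) = max(0, 21 - 22)
= max(0, -1)
= 0


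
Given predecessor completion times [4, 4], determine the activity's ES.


ES = max of all predecessor completion times
Predecessors: [4, 4]
ES = max(4, 4)
= 4


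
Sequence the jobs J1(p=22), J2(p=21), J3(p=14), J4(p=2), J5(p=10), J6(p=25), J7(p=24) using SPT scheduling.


SPT: sort by shortest processing time
  J4: p=2
  J5: p=10
  J3: p=14
  J2: p=21
  J1: p=22
  J7: p=24
  J6: p=25
Order: J4 → J5 → J3 → J2 → J1 → J7 → J6


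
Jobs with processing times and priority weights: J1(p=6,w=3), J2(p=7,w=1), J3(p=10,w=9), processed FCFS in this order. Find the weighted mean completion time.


Completion times:
  J1: C=6, w×C=3×6=18
  J2: C=13, w×C=1×13=13
  J3: C=23, w×C=9×23=207
Sum w×C = 238
Sum w = 13
Weighted avg = 238/13
= 18.31


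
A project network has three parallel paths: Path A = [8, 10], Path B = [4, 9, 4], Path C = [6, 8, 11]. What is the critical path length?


Path A: 8 + 10 = 18
Path B: 4 + 9 + 4 = 17
Path C: 6 + 8 + 11 = 25
Critical path = longest = max(18, 17, 25)
= 25 (Path C)


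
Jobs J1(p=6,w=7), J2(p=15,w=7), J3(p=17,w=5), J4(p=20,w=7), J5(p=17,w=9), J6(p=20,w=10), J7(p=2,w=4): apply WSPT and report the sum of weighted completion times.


WSPT order (by p/w): J7 → J1 → J5 → J6 → J2 → J4 → J3
  J7: C=2, w·C=4×2=8
  J1: C=8, w·C=7×8=56
  J5: C=25, w·C=9×25=225
  J6: C=45, w·C=10×45=450
  J2: C=60, w·C=7×60=420
  J4: C=80, w·C=7×80=560
  J3: C=97, w·C=5×97=485
Σ w·C = 2204
= 2204


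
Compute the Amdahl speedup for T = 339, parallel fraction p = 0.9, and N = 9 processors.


Amdahl's law: T_p = T × ((1-p) + p/N)
= 339 × ((1-0.9) + 0.9/9)
= 339 × (0.10 + 0.1000)
= 339 × 0.2000
= 67.80
Speedup = 339/67.80
= 5.00×


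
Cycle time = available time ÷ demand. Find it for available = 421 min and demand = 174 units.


Cycle time = available time / demand
= 421 / 174
= 2.42 min/unit


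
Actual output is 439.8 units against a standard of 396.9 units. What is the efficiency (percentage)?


Efficiency = (actual / standard) × 100
= (439.8 / 396.9) × 100
= 110.8%


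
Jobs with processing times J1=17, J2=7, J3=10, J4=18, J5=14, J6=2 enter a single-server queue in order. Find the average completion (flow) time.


Completion times:
  J1: completes at 17
  J2: completes at 24
  J3: completes at 34
  J4: completes at 52
  J5: completes at 66
  J6: completes at 68
Sum = 261
Average = 261/6
= 43.50


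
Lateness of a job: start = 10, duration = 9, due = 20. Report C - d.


Completion = 10 + 9 = 19
Lateness = C - d = 19 - 20
= -1


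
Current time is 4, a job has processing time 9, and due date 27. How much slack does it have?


Slack = due - current_time - processing
= 27 - 4 - 9
= 14


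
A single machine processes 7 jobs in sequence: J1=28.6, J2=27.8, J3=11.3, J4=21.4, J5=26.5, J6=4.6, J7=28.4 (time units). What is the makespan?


Sequential makespan: sum all processing times
= 28.6 + 27.8 + 11.3 + 21.4 + 26.5 + 4.6 + 28.4
= 148.6 time units


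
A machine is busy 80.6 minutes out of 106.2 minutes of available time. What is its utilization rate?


Utilization = busy / total × 100
= 80.6 / 106.2 × 100
= 75.9%


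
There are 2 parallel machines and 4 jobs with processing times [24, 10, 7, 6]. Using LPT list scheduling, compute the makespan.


Jobs (LPT sorted): [24, 10, 7, 6]
Machines: 2
  J=24 → Machine 1 (load: 0+24=24)
  J=10 → Machine 2 (load: 0+10=10)
  J=7 → Machine 2 (load: 10+7=17)
  J=6 → Machine 2 (load: 17+6=23)
Machine loads: [24, 23]
Makespan = max = 24 time units


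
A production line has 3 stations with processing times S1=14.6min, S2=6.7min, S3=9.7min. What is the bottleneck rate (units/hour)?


Bottleneck = longest station time
Station times: [14.6, 6.7, 9.7]
Max = 14.6 min
Rate = 60 / 14.6
= 4.11 units/hour (bottleneck: 14.6min)


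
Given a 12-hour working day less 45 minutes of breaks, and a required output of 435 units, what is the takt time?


Available = 12×60 - 45 = 675 min
Takt time = 675 / 435
= 1.55 min/unit


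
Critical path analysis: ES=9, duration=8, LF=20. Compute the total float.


EF = ES + duration = 9 + 8 = 17
LS = LF - duration = 20 - 8 = 12
Total Float = LF - EF = 20 - 17
(or LS - ES = 12 - 9)
= 3


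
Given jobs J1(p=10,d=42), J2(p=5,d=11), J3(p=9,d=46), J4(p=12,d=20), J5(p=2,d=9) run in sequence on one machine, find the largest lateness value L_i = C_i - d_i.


Lateness per job (L = C - d):
  J1: C=10, d=42, L=-32
  J2: C=15, d=11, L=4
  J3: C=24, d=46, L=-22
  J4: C=36, d=20, L=16
  J5: C=38, d=9, L=29
Lmax = max(-32, 4, -22, 16, 29)
= 29


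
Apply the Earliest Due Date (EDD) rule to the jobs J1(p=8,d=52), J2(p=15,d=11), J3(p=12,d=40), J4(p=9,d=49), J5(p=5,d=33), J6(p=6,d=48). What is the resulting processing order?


EDD: sort by earliest due date
  J2: d=11, p=15
  J5: d=33, p=5
  J3: d=40, p=12
  J6: d=48, p=6
  J4: d=49, p=9
  J1: d=52, p=8
Order: J2 → J5 → J3 → J6 → J4 → J1


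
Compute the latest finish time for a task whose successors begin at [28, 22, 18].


LF = min of all successor start times
Successors start at: [28, 22, 18]
LF = min(28, 22, 18)
= 18


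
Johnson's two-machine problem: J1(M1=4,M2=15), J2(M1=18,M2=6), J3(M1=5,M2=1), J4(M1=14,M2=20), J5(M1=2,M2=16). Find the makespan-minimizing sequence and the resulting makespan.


Johnson's rule:
Group 1 (M1≤M2, sort by M1): ['J5', 'J1', 'J4']
Group 2 (M1>M2, sort desc M2): ['J2', 'J3']
Sequence: J5 → J1 → J4 → J2 → J3
Makespan calculation:
  J5: M1 done=2, M2 done=18
  J1: M1 done=6, M2 done=33
  J4: M1 done=20, M2 done=53
  J2: M1 done=38, M2 done=59
  J3: M1 done=43, M2 done=60
= Sequence: J5 → J1 → J4 → J2 → J3, Makespan: 60
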